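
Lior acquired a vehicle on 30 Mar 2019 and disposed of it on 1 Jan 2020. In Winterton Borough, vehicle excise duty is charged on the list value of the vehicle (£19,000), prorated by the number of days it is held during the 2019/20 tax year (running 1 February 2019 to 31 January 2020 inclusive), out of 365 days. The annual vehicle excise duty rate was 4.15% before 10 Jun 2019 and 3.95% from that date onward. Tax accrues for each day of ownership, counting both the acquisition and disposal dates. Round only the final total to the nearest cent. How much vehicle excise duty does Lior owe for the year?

30 Mar – 9 Jun 2019: 72 days at 4.15% → £19,000 × 4.15% × 72/365 = £155.5397
10 Jun 2019 – 1 Jan 2020: 206 days at 3.95% → £19,000 × 3.95% × 206/365 = £423.5699
Total = £579.1096

£579.11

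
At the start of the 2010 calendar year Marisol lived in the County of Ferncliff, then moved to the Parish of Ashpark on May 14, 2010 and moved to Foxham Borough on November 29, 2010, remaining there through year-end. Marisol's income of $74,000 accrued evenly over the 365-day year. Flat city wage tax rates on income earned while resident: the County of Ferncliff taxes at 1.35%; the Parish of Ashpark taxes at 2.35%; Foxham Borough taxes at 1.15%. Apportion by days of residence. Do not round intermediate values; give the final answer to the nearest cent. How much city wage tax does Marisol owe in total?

$1,389.07

The County of Ferncliff, January 1 – May 13, 2010: 133 days → $74,000 × 1.35% × 133/365 = $364.0192
The Parish of Ashpark, May 14 – November 28, 2010: 199 days → $74,000 × 2.35% × 199/365 = $948.1123
Foxham Borough, November 29 – December 31, 2010: 33 days → $74,000 × 1.15% × 33/365 = $76.9397
Total = $1,389.0712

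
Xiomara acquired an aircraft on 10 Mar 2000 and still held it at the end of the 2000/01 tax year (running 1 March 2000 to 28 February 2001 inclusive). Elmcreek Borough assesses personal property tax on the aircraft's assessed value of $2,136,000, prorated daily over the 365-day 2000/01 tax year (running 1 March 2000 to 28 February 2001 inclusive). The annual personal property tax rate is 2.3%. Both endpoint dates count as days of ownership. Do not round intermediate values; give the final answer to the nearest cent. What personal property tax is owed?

$47,916.62

Days held (10 Mar 2000 – 28 Feb 2001): 356 out of 365
Tax = $2,136,000 × 2.3% × 356/365 = $47,916.6247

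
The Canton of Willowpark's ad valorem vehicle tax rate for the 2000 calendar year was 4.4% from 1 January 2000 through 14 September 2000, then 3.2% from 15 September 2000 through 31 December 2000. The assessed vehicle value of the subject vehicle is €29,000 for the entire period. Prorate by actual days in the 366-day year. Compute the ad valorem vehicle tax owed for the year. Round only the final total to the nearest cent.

€1,173.31

1 January – 14 September 2000: 258 days at 4.4% → €29,000 × 4.4% × 258/366 = €899.4754
15 September – 31 December 2000: 108 days at 3.2% → €29,000 × 3.2% × 108/366 = €273.8361
Total = €1,173.3115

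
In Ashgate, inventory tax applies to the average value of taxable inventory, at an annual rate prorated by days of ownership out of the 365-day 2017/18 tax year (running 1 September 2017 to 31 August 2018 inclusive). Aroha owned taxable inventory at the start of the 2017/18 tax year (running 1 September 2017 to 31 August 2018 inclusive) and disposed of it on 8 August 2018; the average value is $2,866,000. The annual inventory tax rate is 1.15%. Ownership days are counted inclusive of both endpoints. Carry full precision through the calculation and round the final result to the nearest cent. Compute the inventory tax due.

$30,882.13

Days held (1 September 2017 – 8 August 2018): 342 out of 365
Tax = $2,866,000 × 1.15% × 342/365 = $30,882.1315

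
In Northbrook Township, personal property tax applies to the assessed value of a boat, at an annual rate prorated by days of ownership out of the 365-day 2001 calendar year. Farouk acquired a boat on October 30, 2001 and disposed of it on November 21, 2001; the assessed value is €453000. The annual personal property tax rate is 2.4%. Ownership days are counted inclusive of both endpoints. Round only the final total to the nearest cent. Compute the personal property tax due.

Days held (October 30 – November 21, 2001): 23 out of 365
Tax = €453000 × 2.4% × 23/365 = €685.0849

€685.08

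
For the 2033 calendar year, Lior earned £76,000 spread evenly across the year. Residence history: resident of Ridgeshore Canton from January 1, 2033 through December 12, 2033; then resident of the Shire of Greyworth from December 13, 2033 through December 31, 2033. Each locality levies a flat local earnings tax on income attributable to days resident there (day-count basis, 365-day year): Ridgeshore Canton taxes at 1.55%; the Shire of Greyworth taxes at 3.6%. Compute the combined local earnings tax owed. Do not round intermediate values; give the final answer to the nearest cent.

Ridgeshore Canton, January 1 – December 12, 2033: 346 days → £76,000 × 1.55% × 346/365 = £1,116.6795
The Shire of Greyworth, December 13 – December 31, 2033: 19 days → £76,000 × 3.6% × 19/365 = £142.4219
Total = £1,259.1014

£1,259.10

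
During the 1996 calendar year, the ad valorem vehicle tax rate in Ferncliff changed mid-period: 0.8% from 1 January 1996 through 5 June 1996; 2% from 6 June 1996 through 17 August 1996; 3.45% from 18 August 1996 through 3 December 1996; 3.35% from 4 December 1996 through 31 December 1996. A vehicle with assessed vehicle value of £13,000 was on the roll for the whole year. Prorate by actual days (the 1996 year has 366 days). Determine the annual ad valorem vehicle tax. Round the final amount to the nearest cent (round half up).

£262.13

1 January – 5 June 1996: 157 days at 0.8% → £13,000 × 0.8% × 157/366 = £44.6120
6 June – 17 August 1996: 73 days at 2% → £13,000 × 2% × 73/366 = £51.8579
18 August – 3 December 1996: 108 days at 3.45% → £13,000 × 3.45% × 108/366 = £132.3443
4 December – 31 December 1996: 28 days at 3.35% → £13,000 × 3.35% × 28/366 = £33.3169
Total = £262.1311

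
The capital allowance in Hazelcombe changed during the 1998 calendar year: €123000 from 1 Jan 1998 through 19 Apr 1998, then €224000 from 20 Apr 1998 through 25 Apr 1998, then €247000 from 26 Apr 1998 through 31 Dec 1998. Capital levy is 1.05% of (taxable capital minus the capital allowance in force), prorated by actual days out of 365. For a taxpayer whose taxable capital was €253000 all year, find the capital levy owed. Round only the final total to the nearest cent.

€455.79

1 Jan – 19 Apr 1998: 109 days, exemption €123000 → (€253000 − €123000) × 1.05% × 109/365 = €407.6301
20 Apr – 25 Apr 1998: 6 days, exemption €224000 → (€253000 − €224000) × 1.05% × 6/365 = €5.0055
26 Apr – 31 Dec 1998: 250 days, exemption €247000 → (€253000 − €247000) × 1.05% × 250/365 = €43.1507
Total = €455.7863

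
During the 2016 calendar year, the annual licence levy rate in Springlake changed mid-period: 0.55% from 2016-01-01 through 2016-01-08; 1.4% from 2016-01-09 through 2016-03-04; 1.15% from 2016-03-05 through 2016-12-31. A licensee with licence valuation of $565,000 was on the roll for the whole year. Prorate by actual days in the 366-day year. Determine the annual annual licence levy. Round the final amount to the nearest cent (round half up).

$6,639.52

2016-01-01 to 2016-01-08: 8 days at 0.55% → $565,000 × 0.55% × 8/366 = $67.9235
2016-01-09 to 2016-03-04: 56 days at 1.4% → $565,000 × 1.4% × 56/366 = $1,210.2732
2016-03-05 to 2016-12-31: 302 days at 1.15% → $565,000 × 1.15% × 302/366 = $5,361.3251
Total = $6,639.5219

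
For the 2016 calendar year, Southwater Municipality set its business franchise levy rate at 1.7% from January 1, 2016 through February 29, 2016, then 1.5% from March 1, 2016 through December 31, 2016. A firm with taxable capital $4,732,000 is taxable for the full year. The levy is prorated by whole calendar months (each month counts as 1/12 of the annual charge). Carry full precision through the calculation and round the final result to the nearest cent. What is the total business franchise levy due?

$72,557.33

January 1 – February 29, 2016: 2 months at 1.7% → $4,732,000 × 1.7% × 2/12 = $13,407.3333
March 1 – December 31, 2016: 10 months at 1.5% → $4,732,000 × 1.5% × 10/12 = $59,150.0000
Total = $72,557.3333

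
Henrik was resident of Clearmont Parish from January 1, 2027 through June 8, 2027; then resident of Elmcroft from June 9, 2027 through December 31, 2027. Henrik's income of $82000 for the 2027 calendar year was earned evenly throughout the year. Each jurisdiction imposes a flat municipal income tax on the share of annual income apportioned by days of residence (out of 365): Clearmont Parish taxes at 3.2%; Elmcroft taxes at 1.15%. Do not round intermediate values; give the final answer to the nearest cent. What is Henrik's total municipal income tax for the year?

$1675.27

Clearmont Parish, January 1 – June 8, 2027: 159 days → $82000 × 3.2% × 159/365 = $1143.0575
Elmcroft, June 9 – December 31, 2027: 206 days → $82000 × 1.15% × 206/365 = $532.2137
Total = $1675.2712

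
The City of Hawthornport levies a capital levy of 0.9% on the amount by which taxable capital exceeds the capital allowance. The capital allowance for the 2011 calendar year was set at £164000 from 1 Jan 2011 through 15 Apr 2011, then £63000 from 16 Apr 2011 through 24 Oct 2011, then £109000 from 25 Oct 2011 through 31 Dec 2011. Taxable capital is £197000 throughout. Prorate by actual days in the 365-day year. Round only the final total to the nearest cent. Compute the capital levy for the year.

£867.38

1 Jan – 15 Apr 2011: 105 days, exemption £164000 → (£197000 − £164000) × 0.9% × 105/365 = £85.4384
16 Apr – 24 Oct 2011: 192 days, exemption £63000 → (£197000 − £63000) × 0.9% × 192/365 = £634.3890
25 Oct – 31 Dec 2011: 68 days, exemption £109000 → (£197000 − £109000) × 0.9% × 68/365 = £147.5507
Total = £867.3781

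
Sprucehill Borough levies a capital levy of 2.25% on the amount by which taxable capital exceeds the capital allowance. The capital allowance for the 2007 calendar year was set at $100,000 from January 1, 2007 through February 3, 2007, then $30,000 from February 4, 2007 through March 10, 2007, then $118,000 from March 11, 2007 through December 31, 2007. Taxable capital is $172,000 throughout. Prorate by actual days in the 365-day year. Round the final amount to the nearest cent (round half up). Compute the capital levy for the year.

$1,442.59

January 1 – February 3, 2007: 34 days, exemption $100,000 → ($172,000 − $100,000) × 2.25% × 34/365 = $150.9041
February 4 – March 10, 2007: 35 days, exemption $30,000 → ($172,000 − $30,000) × 2.25% × 35/365 = $306.3699
March 11 – December 31, 2007: 296 days, exemption $118,000 → ($172,000 − $118,000) × 2.25% × 296/365 = $985.3151
Total = $1,442.5890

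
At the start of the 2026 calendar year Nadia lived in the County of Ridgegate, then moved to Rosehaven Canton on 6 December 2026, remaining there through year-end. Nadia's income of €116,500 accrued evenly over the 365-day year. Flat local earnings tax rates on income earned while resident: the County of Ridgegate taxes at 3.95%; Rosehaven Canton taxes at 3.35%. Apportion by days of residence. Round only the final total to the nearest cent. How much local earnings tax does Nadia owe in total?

€4,551.96

The County of Ridgegate, 1 January – 5 December 2026: 339 days → €116,500 × 3.95% × 339/365 = €4,273.9541
Rosehaven Canton, 6 December – 31 December 2026: 26 days → €116,500 × 3.35% × 26/365 = €278.0041
Total = €4,551.9582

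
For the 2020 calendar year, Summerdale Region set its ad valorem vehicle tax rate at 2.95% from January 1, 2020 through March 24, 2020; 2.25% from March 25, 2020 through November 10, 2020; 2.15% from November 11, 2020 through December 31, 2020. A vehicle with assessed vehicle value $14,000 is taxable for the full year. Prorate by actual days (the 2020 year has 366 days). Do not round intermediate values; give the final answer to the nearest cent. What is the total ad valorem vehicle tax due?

$335.54

January 1 – March 24, 2020: 84 days at 2.95% → $14,000 × 2.95% × 84/366 = $94.7869
March 25 – November 10, 2020: 231 days at 2.25% → $14,000 × 2.25% × 231/366 = $198.8115
November 11 – December 31, 2020: 51 days at 2.15% → $14,000 × 2.15% × 51/366 = $41.9426
Total = $335.5410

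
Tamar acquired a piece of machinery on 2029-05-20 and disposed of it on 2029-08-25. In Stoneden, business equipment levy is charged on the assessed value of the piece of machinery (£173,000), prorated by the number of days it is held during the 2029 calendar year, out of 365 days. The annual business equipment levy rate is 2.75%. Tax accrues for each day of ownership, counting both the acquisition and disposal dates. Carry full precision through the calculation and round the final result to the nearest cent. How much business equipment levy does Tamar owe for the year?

Days held (2029-05-20 to 2029-08-25): 98 out of 365
Tax = £173,000 × 2.75% × 98/365 = £1,277.3562

£1,277.36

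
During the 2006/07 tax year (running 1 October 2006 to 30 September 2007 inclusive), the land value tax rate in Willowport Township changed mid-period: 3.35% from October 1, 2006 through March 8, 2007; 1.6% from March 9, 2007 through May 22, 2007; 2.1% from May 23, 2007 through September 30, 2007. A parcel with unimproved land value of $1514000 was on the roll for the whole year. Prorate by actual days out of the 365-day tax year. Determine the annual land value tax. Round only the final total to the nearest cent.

October 1, 2006 – March 8, 2007: 159 days at 3.35% → $1514000 × 3.35% × 159/365 = $22094.0301
March 9 – May 22, 2007: 75 days at 1.6% → $1514000 × 1.6% × 75/365 = $4977.5342
May 23 – September 30, 2007: 131 days at 2.1% → $1514000 × 2.1% × 131/365 = $11410.9973
Total = $38482.5616

$38482.56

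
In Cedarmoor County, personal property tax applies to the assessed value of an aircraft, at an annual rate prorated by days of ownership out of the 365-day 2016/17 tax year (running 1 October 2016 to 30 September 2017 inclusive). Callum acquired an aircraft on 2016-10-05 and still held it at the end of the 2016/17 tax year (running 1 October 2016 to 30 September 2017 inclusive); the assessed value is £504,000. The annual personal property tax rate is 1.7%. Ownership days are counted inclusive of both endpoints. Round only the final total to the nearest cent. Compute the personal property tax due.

Days held (2016-10-05 to 2017-09-30): 361 out of 365
Tax = £504,000 × 1.7% × 361/365 = £8,474.1041

£8,474.10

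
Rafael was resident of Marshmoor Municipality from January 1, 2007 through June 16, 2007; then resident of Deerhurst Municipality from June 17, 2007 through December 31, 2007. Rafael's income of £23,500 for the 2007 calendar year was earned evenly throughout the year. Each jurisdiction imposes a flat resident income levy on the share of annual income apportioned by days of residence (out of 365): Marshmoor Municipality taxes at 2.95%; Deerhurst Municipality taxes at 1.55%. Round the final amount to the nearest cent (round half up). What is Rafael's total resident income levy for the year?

£514.78

Marshmoor Municipality, January 1 – June 16, 2007: 167 days → £23,500 × 2.95% × 167/365 = £317.1856
Deerhurst Municipality, June 17 – December 31, 2007: 198 days → £23,500 × 1.55% × 198/365 = £197.5932
Total = £514.7788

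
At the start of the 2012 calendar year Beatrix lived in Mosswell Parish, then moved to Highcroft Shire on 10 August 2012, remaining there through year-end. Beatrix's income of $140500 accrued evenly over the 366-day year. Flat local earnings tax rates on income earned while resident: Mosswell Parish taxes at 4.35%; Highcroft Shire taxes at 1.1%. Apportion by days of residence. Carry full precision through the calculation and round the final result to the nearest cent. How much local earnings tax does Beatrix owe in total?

Mosswell Parish, 1 January – 9 August 2012: 222 days → $140500 × 4.35% × 222/366 = $3707.1270
Highcroft Shire, 10 August – 31 December 2012: 144 days → $140500 × 1.1% × 144/366 = $608.0656
Total = $4315.1926

$4315.19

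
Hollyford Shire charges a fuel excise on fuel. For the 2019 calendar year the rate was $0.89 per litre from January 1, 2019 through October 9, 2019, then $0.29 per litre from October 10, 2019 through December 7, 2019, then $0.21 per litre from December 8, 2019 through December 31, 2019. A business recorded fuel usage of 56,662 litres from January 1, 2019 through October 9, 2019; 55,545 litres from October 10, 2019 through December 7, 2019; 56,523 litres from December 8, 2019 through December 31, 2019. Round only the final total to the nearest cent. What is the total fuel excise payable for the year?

January 1 – October 9, 2019: 56,662 litres at $0.89/litre → $50,429.18
October 10 – December 7, 2019: 55,545 litres at $0.29/litre → $16,108.05
December 8 – December 31, 2019: 56,523 litres at $0.21/litre → $11,869.83

$78,407.06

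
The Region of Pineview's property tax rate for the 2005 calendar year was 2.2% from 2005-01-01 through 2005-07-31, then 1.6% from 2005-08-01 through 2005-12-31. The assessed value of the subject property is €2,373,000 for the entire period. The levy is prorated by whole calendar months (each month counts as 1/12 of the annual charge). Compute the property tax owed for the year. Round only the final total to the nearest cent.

€46,273.50

2005-01-01 to 2005-07-31: 7 months at 2.2% → €2,373,000 × 2.2% × 7/12 = €30,453.5000
2005-08-01 to 2005-12-31: 5 months at 1.6% → €2,373,000 × 1.6% × 5/12 = €15,820.0000
Total = €46,273.5000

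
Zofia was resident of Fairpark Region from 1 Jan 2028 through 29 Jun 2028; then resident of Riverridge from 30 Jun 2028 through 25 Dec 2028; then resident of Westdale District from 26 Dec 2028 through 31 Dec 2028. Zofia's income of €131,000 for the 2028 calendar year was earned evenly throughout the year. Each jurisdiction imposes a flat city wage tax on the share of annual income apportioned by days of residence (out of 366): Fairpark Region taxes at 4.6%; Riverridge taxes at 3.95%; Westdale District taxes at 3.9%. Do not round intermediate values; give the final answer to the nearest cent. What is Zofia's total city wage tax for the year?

€5,594.52

Fairpark Region, 1 Jan – 29 Jun 2028: 181 days → €131,000 × 4.6% × 181/366 = €2,980.0710
Riverridge, 30 Jun – 25 Dec 2028: 179 days → €131,000 × 3.95% × 179/366 = €2,530.6981
Westdale District, 26 Dec – 31 Dec 2028: 6 days → €131,000 × 3.9% × 6/366 = €83.7541
Total = €5,594.5232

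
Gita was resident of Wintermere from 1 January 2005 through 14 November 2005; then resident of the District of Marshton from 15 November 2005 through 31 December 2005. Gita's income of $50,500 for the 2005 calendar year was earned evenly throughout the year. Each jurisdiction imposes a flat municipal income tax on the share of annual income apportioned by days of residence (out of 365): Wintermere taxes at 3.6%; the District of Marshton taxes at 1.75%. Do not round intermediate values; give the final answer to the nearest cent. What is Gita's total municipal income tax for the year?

$1,697.70

Wintermere, 1 January – 14 November 2005: 318 days → $50,500 × 3.6% × 318/365 = $1,583.9014
The District of Marshton, 15 November – 31 December 2005: 47 days → $50,500 × 1.75% × 47/365 = $113.7979
Total = $1,697.6993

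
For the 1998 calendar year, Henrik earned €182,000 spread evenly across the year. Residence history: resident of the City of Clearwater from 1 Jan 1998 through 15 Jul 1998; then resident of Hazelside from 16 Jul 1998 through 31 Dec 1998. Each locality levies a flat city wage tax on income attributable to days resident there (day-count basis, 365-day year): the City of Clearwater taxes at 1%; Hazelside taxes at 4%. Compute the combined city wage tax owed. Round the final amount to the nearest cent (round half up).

The City of Clearwater, 1 Jan – 15 Jul 1998: 196 days → €182,000 × 1% × 196/365 = €977.3151
Hazelside, 16 Jul – 31 Dec 1998: 169 days → €182,000 × 4% × 169/365 = €3,370.7397
Total = €4,348.0548

€4,348.05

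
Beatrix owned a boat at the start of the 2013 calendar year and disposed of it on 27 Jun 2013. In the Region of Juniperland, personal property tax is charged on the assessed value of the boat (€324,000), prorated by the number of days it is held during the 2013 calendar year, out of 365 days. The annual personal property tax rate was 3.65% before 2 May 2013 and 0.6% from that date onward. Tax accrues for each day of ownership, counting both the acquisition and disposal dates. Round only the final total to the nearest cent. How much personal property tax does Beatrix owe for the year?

€4,223.98

1 Jan – 1 May 2013: 121 days at 3.65% → €324,000 × 3.65% × 121/365 = €3,920.4000
2 May – 27 Jun 2013: 57 days at 0.6% → €324,000 × 0.6% × 57/365 = €303.5836
Total = €4,223.9836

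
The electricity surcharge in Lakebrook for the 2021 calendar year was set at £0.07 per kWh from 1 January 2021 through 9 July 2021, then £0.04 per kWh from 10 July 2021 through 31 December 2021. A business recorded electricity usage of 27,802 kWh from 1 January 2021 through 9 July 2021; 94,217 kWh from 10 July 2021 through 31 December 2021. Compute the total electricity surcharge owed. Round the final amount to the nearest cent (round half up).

£5,714.82

1 January – 9 July 2021: 27,802 kWh at £0.07/kWh → £1,946.14
10 July – 31 December 2021: 94,217 kWh at £0.04/kWh → £3,768.68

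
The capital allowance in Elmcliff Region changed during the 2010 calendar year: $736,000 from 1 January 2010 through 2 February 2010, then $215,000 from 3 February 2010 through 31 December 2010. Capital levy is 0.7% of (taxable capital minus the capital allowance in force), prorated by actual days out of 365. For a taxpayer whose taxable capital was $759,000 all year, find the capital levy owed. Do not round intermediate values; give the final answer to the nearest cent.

$3,478.27

1 January – 2 February 2010: 33 days, exemption $736,000 → ($759,000 − $736,000) × 0.7% × 33/365 = $14.5562
3 February – 31 December 2010: 332 days, exemption $215,000 → ($759,000 − $215,000) × 0.7% × 332/365 = $3,463.7151
Total = $3,478.2712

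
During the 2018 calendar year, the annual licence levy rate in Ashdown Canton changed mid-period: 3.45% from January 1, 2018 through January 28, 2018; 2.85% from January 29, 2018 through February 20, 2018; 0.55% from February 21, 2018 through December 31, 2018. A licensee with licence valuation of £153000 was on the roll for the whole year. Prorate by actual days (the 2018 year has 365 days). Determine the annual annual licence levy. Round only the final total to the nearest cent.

January 1 – January 28, 2018: 28 days at 3.45% → £153000 × 3.45% × 28/365 = £404.9260
January 29 – February 20, 2018: 23 days at 2.85% → £153000 × 2.85% × 23/365 = £274.7712
February 21 – December 31, 2018: 314 days at 0.55% → £153000 × 0.55% × 314/365 = £723.9205
Total = £1403.6178

£1403.62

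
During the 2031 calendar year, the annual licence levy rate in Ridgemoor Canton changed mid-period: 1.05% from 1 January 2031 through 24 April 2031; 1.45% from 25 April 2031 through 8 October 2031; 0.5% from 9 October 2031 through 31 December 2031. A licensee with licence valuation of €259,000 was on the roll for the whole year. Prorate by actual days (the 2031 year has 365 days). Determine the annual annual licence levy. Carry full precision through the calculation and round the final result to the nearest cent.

€2,865.68

1 January – 24 April 2031: 114 days at 1.05% → €259,000 × 1.05% × 114/365 = €849.3781
25 April – 8 October 2031: 167 days at 1.45% → €259,000 × 1.45% × 167/365 = €1,718.2699
9 October – 31 December 2031: 84 days at 0.5% → €259,000 × 0.5% × 84/365 = €298.0274
Total = €2,865.6753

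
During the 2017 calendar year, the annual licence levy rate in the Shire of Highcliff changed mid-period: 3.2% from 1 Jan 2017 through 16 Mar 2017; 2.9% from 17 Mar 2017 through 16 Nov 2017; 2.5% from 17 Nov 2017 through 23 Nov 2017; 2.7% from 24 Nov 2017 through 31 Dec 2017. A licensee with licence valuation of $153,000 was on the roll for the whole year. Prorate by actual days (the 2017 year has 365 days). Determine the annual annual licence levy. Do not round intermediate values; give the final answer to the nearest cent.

$4,487.72

1 Jan – 16 Mar 2017: 75 days at 3.2% → $153,000 × 3.2% × 75/365 = $1,006.0274
17 Mar – 16 Nov 2017: 245 days at 2.9% → $153,000 × 2.9% × 245/365 = $2,978.2603
17 Nov – 23 Nov 2017: 7 days at 2.5% → $153,000 × 2.5% × 7/365 = $73.3562
24 Nov – 31 Dec 2017: 38 days at 2.7% → $153,000 × 2.7% × 38/365 = $430.0767
Total = $4,487.7205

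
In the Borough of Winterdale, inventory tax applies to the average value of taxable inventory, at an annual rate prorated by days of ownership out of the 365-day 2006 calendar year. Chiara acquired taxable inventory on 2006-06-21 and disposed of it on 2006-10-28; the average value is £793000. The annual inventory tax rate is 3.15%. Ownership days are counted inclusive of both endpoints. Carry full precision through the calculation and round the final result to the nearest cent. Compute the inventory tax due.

Days held (2006-06-21 to 2006-10-28): 130 out of 365
Tax = £793000 × 3.15% × 130/365 = £8896.8082

£8896.81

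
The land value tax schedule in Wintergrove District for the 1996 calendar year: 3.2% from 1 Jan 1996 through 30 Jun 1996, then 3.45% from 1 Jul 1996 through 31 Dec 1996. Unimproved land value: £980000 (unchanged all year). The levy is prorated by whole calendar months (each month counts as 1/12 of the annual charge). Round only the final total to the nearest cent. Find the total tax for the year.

£32585.00

1 Jan – 30 Jun 1996: 6 months at 3.2% → £980000 × 3.2% × 6/12 = £15680.0000
1 Jul – 31 Dec 1996: 6 months at 3.45% → £980000 × 3.45% × 6/12 = £16905.0000
Total = £32585.0000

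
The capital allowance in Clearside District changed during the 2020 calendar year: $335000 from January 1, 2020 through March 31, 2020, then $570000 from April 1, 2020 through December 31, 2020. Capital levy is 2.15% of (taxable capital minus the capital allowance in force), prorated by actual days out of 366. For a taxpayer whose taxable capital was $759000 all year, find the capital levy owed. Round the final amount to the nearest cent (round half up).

$5319.72

January 1 – March 31, 2020: 91 days, exemption $335000 → ($759000 − $335000) × 2.15% × 91/366 = $2266.5464
April 1 – December 31, 2020: 275 days, exemption $570000 → ($759000 − $570000) × 2.15% × 275/366 = $3053.1762
Total = $5319.7227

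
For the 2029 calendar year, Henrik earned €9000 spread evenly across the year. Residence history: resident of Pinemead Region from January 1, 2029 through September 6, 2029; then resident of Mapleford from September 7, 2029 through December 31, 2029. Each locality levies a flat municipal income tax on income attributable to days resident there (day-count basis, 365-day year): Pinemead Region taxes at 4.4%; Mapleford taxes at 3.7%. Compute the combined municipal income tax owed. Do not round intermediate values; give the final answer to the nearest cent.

€375.98

Pinemead Region, January 1 – September 6, 2029: 249 days → €9000 × 4.4% × 249/365 = €270.1479
Mapleford, September 7 – December 31, 2029: 116 days → €9000 × 3.7% × 116/365 = €105.8301
Total = €375.9781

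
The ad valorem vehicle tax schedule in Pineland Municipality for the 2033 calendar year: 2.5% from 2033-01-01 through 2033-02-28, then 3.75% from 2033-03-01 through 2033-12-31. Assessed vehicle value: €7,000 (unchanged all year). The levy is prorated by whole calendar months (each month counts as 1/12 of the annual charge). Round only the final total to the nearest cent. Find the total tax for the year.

2033-01-01 to 2033-02-28: 2 months at 2.5% → €7,000 × 2.5% × 2/12 = €29.1667
2033-03-01 to 2033-12-31: 10 months at 3.75% → €7,000 × 3.75% × 10/12 = €218.7500
Total = €247.9167

€247.92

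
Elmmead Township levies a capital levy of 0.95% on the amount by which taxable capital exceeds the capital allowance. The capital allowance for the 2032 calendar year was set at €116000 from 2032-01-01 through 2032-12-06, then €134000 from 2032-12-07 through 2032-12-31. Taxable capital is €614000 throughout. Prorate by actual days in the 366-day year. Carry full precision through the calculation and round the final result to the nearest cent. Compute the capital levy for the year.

€4719.32

2032-01-01 to 2032-12-06: 341 days, exemption €116000 → (€614000 − €116000) × 0.95% × 341/366 = €4407.8443
2032-12-07 to 2032-12-31: 25 days, exemption €134000 → (€614000 − €134000) × 0.95% × 25/366 = €311.4754
Total = €4719.3197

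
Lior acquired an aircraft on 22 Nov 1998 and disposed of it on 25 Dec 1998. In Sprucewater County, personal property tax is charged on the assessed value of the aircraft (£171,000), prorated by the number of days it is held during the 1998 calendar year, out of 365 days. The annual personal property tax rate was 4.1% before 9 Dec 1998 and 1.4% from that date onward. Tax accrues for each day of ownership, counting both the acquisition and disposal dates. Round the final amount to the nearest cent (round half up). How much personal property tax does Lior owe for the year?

£438.04

22 Nov – 8 Dec 1998: 17 days at 4.1% → £171,000 × 4.1% × 17/365 = £326.5397
9 Dec – 25 Dec 1998: 17 days at 1.4% → £171,000 × 1.4% × 17/365 = £111.5014
Total = £438.0411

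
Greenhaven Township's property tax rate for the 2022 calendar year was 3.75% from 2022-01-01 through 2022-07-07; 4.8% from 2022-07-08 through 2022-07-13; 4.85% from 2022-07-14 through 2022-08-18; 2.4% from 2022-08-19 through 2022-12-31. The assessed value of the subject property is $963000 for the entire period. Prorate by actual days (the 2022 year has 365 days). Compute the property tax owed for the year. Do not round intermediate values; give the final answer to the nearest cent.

$32515.10

2022-01-01 to 2022-07-07: 188 days at 3.75% → $963000 × 3.75% × 188/365 = $18600.4110
2022-07-08 to 2022-07-13: 6 days at 4.8% → $963000 × 4.8% × 6/365 = $759.8466
2022-07-14 to 2022-08-18: 36 days at 4.85% → $963000 × 4.85% × 36/365 = $4606.5699
2022-08-19 to 2022-12-31: 135 days at 2.4% → $963000 × 2.4% × 135/365 = $8548.2740
Total = $32515.1014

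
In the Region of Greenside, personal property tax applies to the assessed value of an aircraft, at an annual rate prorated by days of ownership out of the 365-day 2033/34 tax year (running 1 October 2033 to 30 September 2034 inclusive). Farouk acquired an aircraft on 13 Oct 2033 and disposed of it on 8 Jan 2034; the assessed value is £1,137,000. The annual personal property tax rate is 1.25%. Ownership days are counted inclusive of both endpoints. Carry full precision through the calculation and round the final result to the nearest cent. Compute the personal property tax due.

Days held (13 Oct 2033 – 8 Jan 2034): 88 out of 365
Tax = £1,137,000 × 1.25% × 88/365 = £3,426.5753

£3,426.58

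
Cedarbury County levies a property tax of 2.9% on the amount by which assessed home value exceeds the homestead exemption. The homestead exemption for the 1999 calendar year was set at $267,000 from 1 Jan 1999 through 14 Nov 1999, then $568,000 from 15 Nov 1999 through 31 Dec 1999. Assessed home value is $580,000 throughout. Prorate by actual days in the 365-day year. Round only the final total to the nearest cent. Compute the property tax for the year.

1 Jan – 14 Nov 1999: 318 days, exemption $267,000 → ($580,000 − $267,000) × 2.9% × 318/365 = $7,908.1808
15 Nov – 31 Dec 1999: 47 days, exemption $568,000 → ($580,000 − $568,000) × 2.9% × 47/365 = $44.8110
Total = $7,952.9918

$7,952.99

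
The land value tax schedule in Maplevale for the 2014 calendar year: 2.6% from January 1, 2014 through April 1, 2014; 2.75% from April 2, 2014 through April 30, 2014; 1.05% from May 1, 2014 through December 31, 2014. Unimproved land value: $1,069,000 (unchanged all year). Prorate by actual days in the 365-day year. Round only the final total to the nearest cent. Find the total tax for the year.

$16,799.41

January 1 – April 1, 2014: 91 days at 2.6% → $1,069,000 × 2.6% × 91/365 = $6,929.4630
April 2 – April 30, 2014: 29 days at 2.75% → $1,069,000 × 2.75% × 29/365 = $2,335.6918
May 1 – December 31, 2014: 245 days at 1.05% → $1,069,000 × 1.05% × 245/365 = $7,534.2534
Total = $16,799.4082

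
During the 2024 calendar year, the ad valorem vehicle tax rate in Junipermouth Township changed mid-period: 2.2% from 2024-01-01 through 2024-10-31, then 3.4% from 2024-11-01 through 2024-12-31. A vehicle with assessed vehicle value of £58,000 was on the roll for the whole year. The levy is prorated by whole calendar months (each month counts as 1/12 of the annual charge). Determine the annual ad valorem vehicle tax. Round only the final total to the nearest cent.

£1,392.00

2024-01-01 to 2024-10-31: 10 months at 2.2% → £58,000 × 2.2% × 10/12 = £1,063.3333
2024-11-01 to 2024-12-31: 2 months at 3.4% → £58,000 × 3.4% × 2/12 = £328.6667
Total = £1,392.0000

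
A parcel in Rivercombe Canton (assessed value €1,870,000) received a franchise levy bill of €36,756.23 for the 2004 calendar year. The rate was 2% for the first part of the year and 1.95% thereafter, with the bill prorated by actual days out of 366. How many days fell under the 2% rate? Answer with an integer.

114 days

Let d = days at the first rate; then 366 − d days at the second rate.
€1,870,000 × [2%·d + 1.95%·(366−d)] / 366 = €36,756.23
Solving gives d = 114, so the new rate took effect on 24 April 2004.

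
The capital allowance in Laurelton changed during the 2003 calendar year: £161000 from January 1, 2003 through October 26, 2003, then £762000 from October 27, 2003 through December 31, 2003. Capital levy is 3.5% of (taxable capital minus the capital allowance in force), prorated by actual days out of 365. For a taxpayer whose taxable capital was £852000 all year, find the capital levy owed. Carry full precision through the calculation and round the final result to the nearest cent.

January 1 – October 26, 2003: 299 days, exemption £161000 → (£852000 − £161000) × 3.5% × 299/365 = £19811.8219
October 27 – December 31, 2003: 66 days, exemption £762000 → (£852000 − £762000) × 3.5% × 66/365 = £569.5890
Total = £20381.4110

£20381.41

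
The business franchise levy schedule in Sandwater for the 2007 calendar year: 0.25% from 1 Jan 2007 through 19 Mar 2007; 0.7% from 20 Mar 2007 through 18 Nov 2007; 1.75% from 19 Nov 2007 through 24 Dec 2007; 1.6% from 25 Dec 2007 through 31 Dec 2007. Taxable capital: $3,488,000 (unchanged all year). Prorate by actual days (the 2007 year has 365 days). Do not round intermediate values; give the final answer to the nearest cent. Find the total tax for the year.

1 Jan – 19 Mar 2007: 78 days at 0.25% → $3,488,000 × 0.25% × 78/365 = $1,863.4521
20 Mar – 18 Nov 2007: 244 days at 0.7% → $3,488,000 × 0.7% × 244/365 = $16,321.9288
19 Nov – 24 Dec 2007: 36 days at 1.75% → $3,488,000 × 1.75% × 36/365 = $6,020.3836
25 Dec – 31 Dec 2007: 7 days at 1.6% → $3,488,000 × 1.6% × 7/365 = $1,070.2904
Total = $25,276.0548

$25,276.05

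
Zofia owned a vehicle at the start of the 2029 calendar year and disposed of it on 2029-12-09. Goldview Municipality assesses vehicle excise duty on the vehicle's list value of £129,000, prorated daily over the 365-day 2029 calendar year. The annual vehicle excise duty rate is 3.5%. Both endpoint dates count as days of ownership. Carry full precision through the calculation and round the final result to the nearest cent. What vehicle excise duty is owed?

£4,242.86

Days held (2029-01-01 to 2029-12-09): 343 out of 365
Tax = £129,000 × 3.5% × 343/365 = £4,242.8630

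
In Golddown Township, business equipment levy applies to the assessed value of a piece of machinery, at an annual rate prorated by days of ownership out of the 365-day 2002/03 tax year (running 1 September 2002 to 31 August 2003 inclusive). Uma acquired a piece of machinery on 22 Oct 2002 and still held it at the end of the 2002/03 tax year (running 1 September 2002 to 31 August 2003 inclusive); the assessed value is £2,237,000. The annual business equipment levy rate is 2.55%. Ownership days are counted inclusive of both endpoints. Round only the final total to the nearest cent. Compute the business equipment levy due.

£49,073.04

Days held (22 Oct 2002 – 31 Aug 2003): 314 out of 365
Tax = £2,237,000 × 2.55% × 314/365 = £49,073.0384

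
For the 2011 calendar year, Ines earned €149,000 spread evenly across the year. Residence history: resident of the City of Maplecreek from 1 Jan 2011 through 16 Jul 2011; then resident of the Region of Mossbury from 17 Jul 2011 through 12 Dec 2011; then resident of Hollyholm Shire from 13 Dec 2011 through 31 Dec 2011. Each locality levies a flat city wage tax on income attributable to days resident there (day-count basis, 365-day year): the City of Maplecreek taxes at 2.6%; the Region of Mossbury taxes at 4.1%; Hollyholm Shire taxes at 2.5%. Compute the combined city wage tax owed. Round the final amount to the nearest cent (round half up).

€4,778.61

The City of Maplecreek, 1 Jan – 16 Jul 2011: 197 days → €149,000 × 2.6% × 197/365 = €2,090.8986
The Region of Mossbury, 17 Jul – 12 Dec 2011: 149 days → €149,000 × 4.1% × 149/365 = €2,493.8110
Hollyholm Shire, 13 Dec – 31 Dec 2011: 19 days → €149,000 × 2.5% × 19/365 = €193.9041
Total = €4,778.6137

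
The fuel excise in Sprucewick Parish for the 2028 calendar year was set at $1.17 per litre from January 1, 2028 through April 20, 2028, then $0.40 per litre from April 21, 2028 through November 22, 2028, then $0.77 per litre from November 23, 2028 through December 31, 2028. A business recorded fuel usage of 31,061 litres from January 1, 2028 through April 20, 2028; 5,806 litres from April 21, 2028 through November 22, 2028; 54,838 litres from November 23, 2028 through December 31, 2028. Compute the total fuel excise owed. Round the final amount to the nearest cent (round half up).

$80,889.03

January 1 – April 20, 2028: 31,061 litres at $1.17/litre → $36,341.37
April 21 – November 22, 2028: 5,806 litres at $0.40/litre → $2,322.40
November 23 – December 31, 2028: 54,838 litres at $0.77/litre → $42,225.26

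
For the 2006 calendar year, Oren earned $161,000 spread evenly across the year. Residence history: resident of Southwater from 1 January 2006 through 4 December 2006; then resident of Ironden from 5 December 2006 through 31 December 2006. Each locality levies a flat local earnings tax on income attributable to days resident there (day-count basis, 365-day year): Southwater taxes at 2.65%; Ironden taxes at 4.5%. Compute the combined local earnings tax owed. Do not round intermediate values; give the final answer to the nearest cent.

$4,486.83

Southwater, 1 January – 4 December 2006: 338 days → $161,000 × 2.65% × 338/365 = $3,950.8959
Ironden, 5 December – 31 December 2006: 27 days → $161,000 × 4.5% × 27/365 = $535.9315
Total = $4,486.8274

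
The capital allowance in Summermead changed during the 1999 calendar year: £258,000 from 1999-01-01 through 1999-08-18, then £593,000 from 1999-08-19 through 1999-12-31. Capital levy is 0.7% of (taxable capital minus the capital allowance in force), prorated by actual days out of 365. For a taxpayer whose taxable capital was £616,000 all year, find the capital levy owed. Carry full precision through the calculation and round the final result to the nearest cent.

1999-01-01 to 1999-08-18: 230 days, exemption £258,000 → (£616,000 − £258,000) × 0.7% × 230/365 = £1,579.1233
1999-08-19 to 1999-12-31: 135 days, exemption £593,000 → (£616,000 − £593,000) × 0.7% × 135/365 = £59.5479
Total = £1,638.6712

£1,638.67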